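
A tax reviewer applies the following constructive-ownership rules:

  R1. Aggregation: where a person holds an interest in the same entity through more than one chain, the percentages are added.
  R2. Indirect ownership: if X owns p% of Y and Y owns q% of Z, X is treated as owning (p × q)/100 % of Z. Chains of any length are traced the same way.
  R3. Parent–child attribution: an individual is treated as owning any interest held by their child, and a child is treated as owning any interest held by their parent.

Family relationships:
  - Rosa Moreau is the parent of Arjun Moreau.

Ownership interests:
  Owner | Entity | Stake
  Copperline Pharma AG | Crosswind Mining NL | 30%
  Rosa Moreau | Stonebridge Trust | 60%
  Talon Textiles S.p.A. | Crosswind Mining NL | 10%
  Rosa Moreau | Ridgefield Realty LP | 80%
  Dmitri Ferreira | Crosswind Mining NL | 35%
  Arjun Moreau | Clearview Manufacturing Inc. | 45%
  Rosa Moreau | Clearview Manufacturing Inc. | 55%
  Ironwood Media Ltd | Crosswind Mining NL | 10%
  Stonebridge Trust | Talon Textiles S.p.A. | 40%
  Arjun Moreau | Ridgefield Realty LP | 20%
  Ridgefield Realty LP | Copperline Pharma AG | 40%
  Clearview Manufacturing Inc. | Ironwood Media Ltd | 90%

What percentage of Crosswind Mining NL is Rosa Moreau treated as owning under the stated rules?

23.4%

By parent–child attribution (R3), Rosa Moreau is treated as also owning Arjun Moreau's interest in Clearview Manufacturing Inc, giving 55% + 45% = 100%.
By parent–child attribution (R3), Rosa Moreau is treated as also owning Arjun Moreau's interest in Ridgefield Realty LP, giving 80% + 20% = 100%.
Chain via Stonebridge Trust → Talon Textiles S.p.A. (R2): 60% × 40% × 10% = 2.4% of Crosswind Mining NL.
Chain via Clearview Manufacturing Inc. → Ironwood Media Ltd (R2): 100% × 90% × 10% = 9% of Crosswind Mining NL.
Chain via Ridgefield Realty LP → Copperline Pharma AG (R2): 100% × 40% × 30% = 12% of Crosswind Mining NL.
Aggregating (R1): 2.4% + 9% + 12% = 23.4%.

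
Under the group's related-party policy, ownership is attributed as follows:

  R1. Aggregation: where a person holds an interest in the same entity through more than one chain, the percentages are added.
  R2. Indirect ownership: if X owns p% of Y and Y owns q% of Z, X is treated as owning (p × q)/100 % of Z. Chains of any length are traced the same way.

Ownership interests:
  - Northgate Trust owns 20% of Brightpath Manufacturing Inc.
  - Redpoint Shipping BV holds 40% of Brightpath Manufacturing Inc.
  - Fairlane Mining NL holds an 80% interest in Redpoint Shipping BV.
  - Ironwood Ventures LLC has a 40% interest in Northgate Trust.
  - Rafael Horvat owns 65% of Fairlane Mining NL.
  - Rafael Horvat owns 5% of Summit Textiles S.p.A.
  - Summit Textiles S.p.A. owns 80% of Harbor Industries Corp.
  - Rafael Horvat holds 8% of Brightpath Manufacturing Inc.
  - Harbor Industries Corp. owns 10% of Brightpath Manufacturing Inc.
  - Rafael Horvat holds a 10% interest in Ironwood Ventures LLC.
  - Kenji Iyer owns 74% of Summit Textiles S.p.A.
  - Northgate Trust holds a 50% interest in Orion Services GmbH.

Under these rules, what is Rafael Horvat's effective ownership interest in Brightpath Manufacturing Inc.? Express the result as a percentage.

Chain via Ironwood Ventures LLC → Northgate Trust (R2): 10% × 40% × 20% = 0.8% of Brightpath Manufacturing Inc.
Chain via Fairlane Mining NL → Redpoint Shipping BV (R2): 65% × 80% × 40% = 20.8% of Brightpath Manufacturing Inc.
Chain via Summit Textiles S.p.A. → Harbor Industries Corp. (R2): 5% × 80% × 10% = 0.4% of Brightpath Manufacturing Inc.
Direct interest in Brightpath Manufacturing Inc: 8%.
Aggregating (R1): 0.8% + 20.8% + 0.4% + 8% = 30%.

30%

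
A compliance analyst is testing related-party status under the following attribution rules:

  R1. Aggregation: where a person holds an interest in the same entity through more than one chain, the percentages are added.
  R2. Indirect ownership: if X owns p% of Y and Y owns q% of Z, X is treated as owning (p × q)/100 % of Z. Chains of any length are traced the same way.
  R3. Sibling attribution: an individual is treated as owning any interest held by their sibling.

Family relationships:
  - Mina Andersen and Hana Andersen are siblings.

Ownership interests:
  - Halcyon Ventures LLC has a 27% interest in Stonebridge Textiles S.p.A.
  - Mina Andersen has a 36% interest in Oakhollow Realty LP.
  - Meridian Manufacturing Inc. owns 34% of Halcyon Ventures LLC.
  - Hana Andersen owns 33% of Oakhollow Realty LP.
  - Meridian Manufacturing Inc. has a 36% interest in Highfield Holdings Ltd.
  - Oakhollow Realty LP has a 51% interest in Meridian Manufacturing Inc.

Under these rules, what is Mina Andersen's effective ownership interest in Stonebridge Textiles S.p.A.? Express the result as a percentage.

3.230442%

By sibling attribution (R3), Mina Andersen is treated as also owning Hana Andersen's interest in Oakhollow Realty LP, giving 36% + 33% = 69%.
Chain via Oakhollow Realty LP → Meridian Manufacturing Inc. → Halcyon Ventures LLC (R2): 69% × 51% × 34% × 27% = 3.230442% of Stonebridge Textiles S.p.A.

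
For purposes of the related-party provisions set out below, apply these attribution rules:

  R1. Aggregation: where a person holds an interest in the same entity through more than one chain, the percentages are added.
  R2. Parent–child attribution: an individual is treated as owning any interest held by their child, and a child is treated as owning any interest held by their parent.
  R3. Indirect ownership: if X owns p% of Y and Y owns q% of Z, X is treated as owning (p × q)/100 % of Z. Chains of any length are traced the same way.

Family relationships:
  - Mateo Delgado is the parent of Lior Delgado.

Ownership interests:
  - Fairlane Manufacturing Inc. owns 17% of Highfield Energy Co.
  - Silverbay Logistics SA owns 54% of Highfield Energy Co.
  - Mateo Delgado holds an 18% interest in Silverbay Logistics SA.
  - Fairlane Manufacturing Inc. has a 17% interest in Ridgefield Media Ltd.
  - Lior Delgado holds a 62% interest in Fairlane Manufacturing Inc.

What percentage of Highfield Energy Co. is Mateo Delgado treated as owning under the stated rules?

By parent–child attribution (R2), Mateo Delgado is treated as owning Lior Delgado's 62% interest in Fairlane Manufacturing Inc.
Chain via Silverbay Logistics SA (R3): 18% × 54% = 9.72% of Highfield Energy Co.
Chain via Fairlane Manufacturing Inc. (R3): 62% × 17% = 10.54% of Highfield Energy Co.
Aggregating (R1): 9.72% + 10.54% = 20.26%.

20.26%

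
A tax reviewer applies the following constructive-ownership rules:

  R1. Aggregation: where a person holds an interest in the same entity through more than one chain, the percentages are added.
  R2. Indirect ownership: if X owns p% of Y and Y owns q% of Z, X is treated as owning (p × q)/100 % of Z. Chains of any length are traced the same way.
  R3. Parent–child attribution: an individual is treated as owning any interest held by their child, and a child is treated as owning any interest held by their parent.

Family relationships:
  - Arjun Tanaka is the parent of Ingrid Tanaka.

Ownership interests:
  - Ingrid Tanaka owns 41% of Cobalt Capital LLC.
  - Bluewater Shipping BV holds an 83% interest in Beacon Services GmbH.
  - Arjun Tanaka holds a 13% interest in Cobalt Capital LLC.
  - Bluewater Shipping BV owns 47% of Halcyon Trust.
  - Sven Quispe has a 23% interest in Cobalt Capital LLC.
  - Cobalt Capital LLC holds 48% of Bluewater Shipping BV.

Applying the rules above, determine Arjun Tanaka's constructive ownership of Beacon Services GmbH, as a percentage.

21.5136%

By parent–child attribution (R3), Arjun Tanaka is treated as also owning Ingrid Tanaka's interest in Cobalt Capital LLC, giving 13% + 41% = 54%.
Chain via Cobalt Capital LLC → Bluewater Shipping BV (R2): 54% × 48% × 83% = 21.5136% of Beacon Services GmbH.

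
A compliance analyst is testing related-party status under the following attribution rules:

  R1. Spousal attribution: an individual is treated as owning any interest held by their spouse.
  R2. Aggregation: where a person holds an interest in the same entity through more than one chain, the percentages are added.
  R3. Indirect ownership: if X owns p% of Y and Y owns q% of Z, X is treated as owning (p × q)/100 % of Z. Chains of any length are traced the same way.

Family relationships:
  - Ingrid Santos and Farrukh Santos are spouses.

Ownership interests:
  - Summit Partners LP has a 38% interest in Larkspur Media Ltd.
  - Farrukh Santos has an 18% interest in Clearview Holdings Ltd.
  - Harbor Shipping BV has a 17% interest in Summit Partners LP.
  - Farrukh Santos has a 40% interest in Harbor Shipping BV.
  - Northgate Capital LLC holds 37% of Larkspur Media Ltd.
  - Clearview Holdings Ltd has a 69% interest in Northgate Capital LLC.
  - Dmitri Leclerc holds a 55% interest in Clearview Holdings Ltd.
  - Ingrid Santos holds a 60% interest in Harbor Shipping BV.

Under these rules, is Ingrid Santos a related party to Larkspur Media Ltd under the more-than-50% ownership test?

No

By spousal attribution (R1), Ingrid Santos is treated as also owning Farrukh Santos's interest in Harbor Shipping BV, giving 60% + 40% = 100%.
By spousal attribution (R1), Ingrid Santos is treated as owning Farrukh Santos's 18% interest in Clearview Holdings Ltd.
Chain via Harbor Shipping BV → Summit Partners LP (R3): 100% × 17% × 38% = 6.46% of Larkspur Media Ltd.
Chain via Clearview Holdings Ltd → Northgate Capital LLC (R3): 18% × 69% × 37% = 4.5954% of Larkspur Media Ltd.
Aggregating (R2): 6.46% + 4.5954% = 11.0554%.
11.0554% does not exceed the 50% threshold, so Ingrid is not a related party to Larkspur Media Ltd.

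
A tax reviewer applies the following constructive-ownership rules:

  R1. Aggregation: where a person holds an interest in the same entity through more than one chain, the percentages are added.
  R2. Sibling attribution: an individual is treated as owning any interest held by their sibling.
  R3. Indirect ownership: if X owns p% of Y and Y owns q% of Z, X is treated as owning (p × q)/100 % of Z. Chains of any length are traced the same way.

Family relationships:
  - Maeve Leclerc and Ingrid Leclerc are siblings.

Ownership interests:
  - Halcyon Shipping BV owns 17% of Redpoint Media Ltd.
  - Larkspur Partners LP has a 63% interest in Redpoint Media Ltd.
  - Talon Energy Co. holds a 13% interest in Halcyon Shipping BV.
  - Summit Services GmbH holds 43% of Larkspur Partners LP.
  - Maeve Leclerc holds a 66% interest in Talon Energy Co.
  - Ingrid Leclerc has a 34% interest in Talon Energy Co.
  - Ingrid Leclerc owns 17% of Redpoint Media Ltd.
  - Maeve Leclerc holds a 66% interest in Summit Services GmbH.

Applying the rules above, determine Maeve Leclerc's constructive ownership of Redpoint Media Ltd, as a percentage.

37.0894%

By sibling attribution (R2), Maeve Leclerc is treated as also owning Ingrid Leclerc's interest in Talon Energy Co, giving 66% + 34% = 100%.
By sibling attribution (R2), Maeve Leclerc is treated as owning Ingrid Leclerc's 17% interest in Redpoint Media Ltd.
Chain via Talon Energy Co. → Halcyon Shipping BV (R3): 100% × 13% × 17% = 2.21% of Redpoint Media Ltd.
Chain via Summit Services GmbH → Larkspur Partners LP (R3): 66% × 43% × 63% = 17.8794% of Redpoint Media Ltd.
Direct interest in Redpoint Media Ltd: 17%.
Aggregating (R1): 2.21% + 17.8794% + 17% = 37.0894%.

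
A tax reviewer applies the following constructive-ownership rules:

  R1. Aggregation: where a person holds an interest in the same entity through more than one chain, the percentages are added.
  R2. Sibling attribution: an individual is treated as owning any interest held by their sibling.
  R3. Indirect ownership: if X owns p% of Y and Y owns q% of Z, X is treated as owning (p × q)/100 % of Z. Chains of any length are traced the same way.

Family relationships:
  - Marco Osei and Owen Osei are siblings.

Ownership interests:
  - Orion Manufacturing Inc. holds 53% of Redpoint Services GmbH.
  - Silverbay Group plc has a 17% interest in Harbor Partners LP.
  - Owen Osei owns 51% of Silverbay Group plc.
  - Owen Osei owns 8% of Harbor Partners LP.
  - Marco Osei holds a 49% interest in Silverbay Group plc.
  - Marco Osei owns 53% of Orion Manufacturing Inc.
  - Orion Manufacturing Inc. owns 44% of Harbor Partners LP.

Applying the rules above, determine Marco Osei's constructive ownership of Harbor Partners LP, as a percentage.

48.32%

By sibling attribution (R2), Marco Osei is treated as also owning Owen Osei's interest in Silverbay Group plc, giving 49% + 51% = 100%.
By sibling attribution (R2), Marco Osei is treated as owning Owen Osei's 8% interest in Harbor Partners LP.
Chain via Orion Manufacturing Inc. (R3): 53% × 44% = 23.32% of Harbor Partners LP.
Chain via Silverbay Group plc (R3): 100% × 17% = 17% of Harbor Partners LP.
Direct interest in Harbor Partners LP: 8%.
Aggregating (R1): 23.32% + 17% + 8% = 48.32%.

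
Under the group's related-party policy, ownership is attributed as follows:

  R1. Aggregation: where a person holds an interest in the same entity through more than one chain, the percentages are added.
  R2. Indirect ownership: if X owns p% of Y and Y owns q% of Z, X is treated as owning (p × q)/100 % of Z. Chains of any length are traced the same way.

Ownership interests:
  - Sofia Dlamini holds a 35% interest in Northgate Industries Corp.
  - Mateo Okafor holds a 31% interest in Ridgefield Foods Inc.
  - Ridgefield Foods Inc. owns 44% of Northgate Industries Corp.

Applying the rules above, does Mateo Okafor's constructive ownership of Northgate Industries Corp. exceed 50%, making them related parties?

Chain via Ridgefield Foods Inc. (R2): 31% × 44% = 13.64% of Northgate Industries Corp.
13.64% does not exceed the 50% threshold, so Mateo is not a related party to Northgate Industries Corp.

No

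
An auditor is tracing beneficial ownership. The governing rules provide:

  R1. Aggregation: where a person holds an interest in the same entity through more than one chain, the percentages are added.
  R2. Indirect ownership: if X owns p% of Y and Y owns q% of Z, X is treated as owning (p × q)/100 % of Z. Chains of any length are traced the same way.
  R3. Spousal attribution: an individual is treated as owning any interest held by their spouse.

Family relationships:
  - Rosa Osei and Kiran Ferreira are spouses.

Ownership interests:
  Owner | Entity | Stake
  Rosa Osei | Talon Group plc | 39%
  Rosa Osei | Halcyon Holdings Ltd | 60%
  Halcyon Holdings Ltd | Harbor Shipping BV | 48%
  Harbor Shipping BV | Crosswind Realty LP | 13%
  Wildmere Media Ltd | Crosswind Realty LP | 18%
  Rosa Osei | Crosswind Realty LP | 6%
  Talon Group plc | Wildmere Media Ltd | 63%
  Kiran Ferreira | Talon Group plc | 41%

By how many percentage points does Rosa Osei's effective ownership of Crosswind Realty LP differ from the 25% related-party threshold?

By spousal attribution (R3), Rosa Osei is treated as also owning Kiran Ferreira's interest in Talon Group plc, giving 39% + 41% = 80%.
Chain via Halcyon Holdings Ltd → Harbor Shipping BV (R2): 60% × 48% × 13% = 3.744% of Crosswind Realty LP.
Chain via Talon Group plc → Wildmere Media Ltd (R2): 80% × 63% × 18% = 9.072% of Crosswind Realty LP.
Direct interest in Crosswind Realty LP: 6%.
Aggregating (R1): 3.744% + 9.072% + 6% = 18.816%.
18.816% falls short of the 25% threshold by 6.184 percentage points.

6.184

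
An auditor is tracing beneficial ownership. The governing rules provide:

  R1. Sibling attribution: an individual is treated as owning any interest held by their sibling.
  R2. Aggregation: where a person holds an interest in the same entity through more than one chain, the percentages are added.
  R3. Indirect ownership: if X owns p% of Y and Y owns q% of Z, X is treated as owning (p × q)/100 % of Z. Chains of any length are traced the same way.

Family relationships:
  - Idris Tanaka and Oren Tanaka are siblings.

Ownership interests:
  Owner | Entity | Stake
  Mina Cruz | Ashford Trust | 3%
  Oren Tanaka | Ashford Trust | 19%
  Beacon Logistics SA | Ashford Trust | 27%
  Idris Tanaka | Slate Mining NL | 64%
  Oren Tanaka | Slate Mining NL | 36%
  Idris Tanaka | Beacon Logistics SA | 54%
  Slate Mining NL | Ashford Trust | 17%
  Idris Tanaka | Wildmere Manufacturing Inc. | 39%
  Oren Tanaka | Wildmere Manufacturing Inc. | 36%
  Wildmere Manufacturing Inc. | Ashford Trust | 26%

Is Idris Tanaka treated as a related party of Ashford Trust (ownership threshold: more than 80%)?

No

By sibling attribution (R1), Idris Tanaka is treated as also owning Oren Tanaka's interest in Wildmere Manufacturing Inc, giving 39% + 36% = 75%.
By sibling attribution (R1), Idris Tanaka is treated as also owning Oren Tanaka's interest in Slate Mining NL, giving 64% + 36% = 100%.
By sibling attribution (R1), Idris Tanaka is treated as owning Oren Tanaka's 19% interest in Ashford Trust.
Chain via Wildmere Manufacturing Inc. (R3): 75% × 26% = 19.5% of Ashford Trust.
Chain via Beacon Logistics SA (R3): 54% × 27% = 14.58% of Ashford Trust.
Chain via Slate Mining NL (R3): 100% × 17% = 17% of Ashford Trust.
Direct interest in Ashford Trust: 19%.
Aggregating (R2): 19.5% + 14.58% + 17% + 19% = 70.08%.
70.08% does not exceed the 80% threshold, so Idris is not a related party to Ashford Trust.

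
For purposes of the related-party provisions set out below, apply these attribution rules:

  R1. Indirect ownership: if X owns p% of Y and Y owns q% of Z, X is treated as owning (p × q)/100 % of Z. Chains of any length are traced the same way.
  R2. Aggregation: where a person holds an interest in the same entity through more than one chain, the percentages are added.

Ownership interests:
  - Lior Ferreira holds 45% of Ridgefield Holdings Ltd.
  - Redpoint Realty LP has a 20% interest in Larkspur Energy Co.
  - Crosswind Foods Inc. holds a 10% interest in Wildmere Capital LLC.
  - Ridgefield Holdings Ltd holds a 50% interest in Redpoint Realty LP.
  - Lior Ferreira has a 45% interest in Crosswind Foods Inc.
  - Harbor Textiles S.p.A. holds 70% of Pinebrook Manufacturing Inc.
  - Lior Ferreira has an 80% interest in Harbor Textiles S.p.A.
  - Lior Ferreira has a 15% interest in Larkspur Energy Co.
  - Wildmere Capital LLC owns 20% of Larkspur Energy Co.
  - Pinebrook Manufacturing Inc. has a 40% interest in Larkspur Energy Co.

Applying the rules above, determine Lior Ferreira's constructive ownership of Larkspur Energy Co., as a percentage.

Chain via Ridgefield Holdings Ltd → Redpoint Realty LP (R1): 45% × 50% × 20% = 4.5% of Larkspur Energy Co.
Chain via Harbor Textiles S.p.A. → Pinebrook Manufacturing Inc. (R1): 80% × 70% × 40% = 22.4% of Larkspur Energy Co.
Chain via Crosswind Foods Inc. → Wildmere Capital LLC (R1): 45% × 10% × 20% = 0.9% of Larkspur Energy Co.
Direct interest in Larkspur Energy Co: 15%.
Aggregating (R2): 4.5% + 22.4% + 0.9% + 15% = 42.8%.

42.8%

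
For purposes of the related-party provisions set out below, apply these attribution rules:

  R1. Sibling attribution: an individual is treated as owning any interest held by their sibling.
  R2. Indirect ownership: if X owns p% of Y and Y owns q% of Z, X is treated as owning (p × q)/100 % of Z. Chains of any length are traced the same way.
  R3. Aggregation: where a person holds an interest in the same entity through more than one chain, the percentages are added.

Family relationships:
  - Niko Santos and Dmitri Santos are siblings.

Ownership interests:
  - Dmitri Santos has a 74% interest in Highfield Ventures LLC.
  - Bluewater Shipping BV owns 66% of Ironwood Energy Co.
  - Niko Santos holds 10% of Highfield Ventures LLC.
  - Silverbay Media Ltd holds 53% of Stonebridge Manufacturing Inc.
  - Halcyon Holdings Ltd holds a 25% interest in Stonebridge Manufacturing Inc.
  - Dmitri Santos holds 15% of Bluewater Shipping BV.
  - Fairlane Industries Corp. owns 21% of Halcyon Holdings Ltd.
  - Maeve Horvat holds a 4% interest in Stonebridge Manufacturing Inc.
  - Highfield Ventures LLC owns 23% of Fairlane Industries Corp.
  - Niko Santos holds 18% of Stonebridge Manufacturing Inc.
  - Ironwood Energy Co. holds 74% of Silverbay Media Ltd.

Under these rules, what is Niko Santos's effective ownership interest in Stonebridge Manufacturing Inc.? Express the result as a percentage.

By sibling attribution (R1), Niko Santos is treated as also owning Dmitri Santos's interest in Highfield Ventures LLC, giving 10% + 74% = 84%.
By sibling attribution (R1), Niko Santos is treated as owning Dmitri Santos's 15% interest in Bluewater Shipping BV.
Chain via Highfield Ventures LLC → Fairlane Industries Corp. → Halcyon Holdings Ltd (R2): 84% × 23% × 21% × 25% = 1.0143% of Stonebridge Manufacturing Inc.
Direct interest in Stonebridge Manufacturing Inc: 18%.
Chain via Bluewater Shipping BV → Ironwood Energy Co. → Silverbay Media Ltd (R2): 15% × 66% × 74% × 53% = 3.88278% of Stonebridge Manufacturing Inc.
Aggregating (R3): 1.0143% + 18% + 3.88278% = 22.89708%.

22.89708%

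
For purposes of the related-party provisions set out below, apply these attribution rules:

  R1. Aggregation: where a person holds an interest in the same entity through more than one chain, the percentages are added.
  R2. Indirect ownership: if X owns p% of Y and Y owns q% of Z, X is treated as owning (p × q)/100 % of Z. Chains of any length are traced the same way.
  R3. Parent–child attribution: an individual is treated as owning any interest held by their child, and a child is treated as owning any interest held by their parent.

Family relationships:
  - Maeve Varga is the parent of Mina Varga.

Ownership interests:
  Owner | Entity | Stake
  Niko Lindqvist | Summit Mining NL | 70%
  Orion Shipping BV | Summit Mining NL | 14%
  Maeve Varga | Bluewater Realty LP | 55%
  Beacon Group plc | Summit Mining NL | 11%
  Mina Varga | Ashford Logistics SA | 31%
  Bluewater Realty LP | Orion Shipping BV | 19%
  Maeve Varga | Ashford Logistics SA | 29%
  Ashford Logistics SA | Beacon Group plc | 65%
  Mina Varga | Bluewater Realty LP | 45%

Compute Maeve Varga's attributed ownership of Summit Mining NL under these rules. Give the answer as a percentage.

6.95%

By parent–child attribution (R3), Maeve Varga is treated as also owning Mina Varga's interest in Ashford Logistics SA, giving 29% + 31% = 60%.
By parent–child attribution (R3), Maeve Varga is treated as also owning Mina Varga's interest in Bluewater Realty LP, giving 55% + 45% = 100%.
Chain via Ashford Logistics SA → Beacon Group plc (R2): 60% × 65% × 11% = 4.29% of Summit Mining NL.
Chain via Bluewater Realty LP → Orion Shipping BV (R2): 100% × 19% × 14% = 2.66% of Summit Mining NL.
Aggregating (R1): 4.29% + 2.66% = 6.95%.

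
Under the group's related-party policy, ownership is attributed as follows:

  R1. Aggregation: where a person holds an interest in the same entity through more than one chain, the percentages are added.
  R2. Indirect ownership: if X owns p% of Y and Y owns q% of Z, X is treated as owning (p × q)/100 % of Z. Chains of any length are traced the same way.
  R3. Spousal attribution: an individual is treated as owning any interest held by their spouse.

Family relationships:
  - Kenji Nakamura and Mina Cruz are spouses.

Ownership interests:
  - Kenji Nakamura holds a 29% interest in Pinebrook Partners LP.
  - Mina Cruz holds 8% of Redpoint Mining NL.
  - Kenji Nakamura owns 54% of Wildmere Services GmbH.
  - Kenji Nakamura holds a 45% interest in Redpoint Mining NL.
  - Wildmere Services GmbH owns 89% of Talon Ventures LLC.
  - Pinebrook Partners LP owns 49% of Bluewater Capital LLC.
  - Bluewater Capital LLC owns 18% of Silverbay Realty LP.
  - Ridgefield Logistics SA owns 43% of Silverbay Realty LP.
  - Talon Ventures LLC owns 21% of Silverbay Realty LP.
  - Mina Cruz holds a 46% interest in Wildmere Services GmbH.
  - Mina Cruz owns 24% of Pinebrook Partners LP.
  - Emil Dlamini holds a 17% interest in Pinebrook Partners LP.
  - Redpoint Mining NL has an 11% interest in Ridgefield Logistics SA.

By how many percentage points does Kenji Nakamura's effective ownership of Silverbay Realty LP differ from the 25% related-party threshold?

0.8715

By spousal attribution (R3), Kenji Nakamura is treated as also owning Mina Cruz's interest in Redpoint Mining NL, giving 45% + 8% = 53%.
By spousal attribution (R3), Kenji Nakamura is treated as also owning Mina Cruz's interest in Wildmere Services GmbH, giving 54% + 46% = 100%.
By spousal attribution (R3), Kenji Nakamura is treated as also owning Mina Cruz's interest in Pinebrook Partners LP, giving 29% + 24% = 53%.
Chain via Redpoint Mining NL → Ridgefield Logistics SA (R2): 53% × 11% × 43% = 2.5069% of Silverbay Realty LP.
Chain via Wildmere Services GmbH → Talon Ventures LLC (R2): 100% × 89% × 21% = 18.69% of Silverbay Realty LP.
Chain via Pinebrook Partners LP → Bluewater Capital LLC (R2): 53% × 49% × 18% = 4.6746% of Silverbay Realty LP.
Aggregating (R1): 2.5069% + 18.69% + 4.6746% = 25.8715%.
25.8715% exceeds the 25% threshold by 0.8715 percentage points.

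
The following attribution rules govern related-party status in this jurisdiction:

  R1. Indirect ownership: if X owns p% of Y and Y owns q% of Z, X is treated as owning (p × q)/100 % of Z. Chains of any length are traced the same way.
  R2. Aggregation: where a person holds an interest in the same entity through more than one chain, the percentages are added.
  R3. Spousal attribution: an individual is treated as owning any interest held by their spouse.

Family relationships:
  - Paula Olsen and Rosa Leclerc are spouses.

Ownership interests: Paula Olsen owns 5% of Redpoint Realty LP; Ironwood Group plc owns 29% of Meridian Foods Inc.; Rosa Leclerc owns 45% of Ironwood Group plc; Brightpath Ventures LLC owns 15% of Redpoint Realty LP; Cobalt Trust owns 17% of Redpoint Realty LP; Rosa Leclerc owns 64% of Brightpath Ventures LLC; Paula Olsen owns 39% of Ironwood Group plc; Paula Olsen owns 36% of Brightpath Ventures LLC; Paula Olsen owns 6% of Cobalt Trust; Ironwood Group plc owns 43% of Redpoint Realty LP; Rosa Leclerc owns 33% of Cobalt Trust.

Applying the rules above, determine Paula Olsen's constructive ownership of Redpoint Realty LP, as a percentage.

62.75%

By spousal attribution (R3), Paula Olsen is treated as also owning Rosa Leclerc's interest in Cobalt Trust, giving 6% + 33% = 39%.
By spousal attribution (R3), Paula Olsen is treated as also owning Rosa Leclerc's interest in Brightpath Ventures LLC, giving 36% + 64% = 100%.
By spousal attribution (R3), Paula Olsen is treated as also owning Rosa Leclerc's interest in Ironwood Group plc, giving 39% + 45% = 84%.
Chain via Cobalt Trust (R1): 39% × 17% = 6.63% of Redpoint Realty LP.
Chain via Brightpath Ventures LLC (R1): 100% × 15% = 15% of Redpoint Realty LP.
Chain via Ironwood Group plc (R1): 84% × 43% = 36.12% of Redpoint Realty LP.
Direct interest in Redpoint Realty LP: 5%.
Aggregating (R2): 6.63% + 15% + 36.12% + 5% = 62.75%.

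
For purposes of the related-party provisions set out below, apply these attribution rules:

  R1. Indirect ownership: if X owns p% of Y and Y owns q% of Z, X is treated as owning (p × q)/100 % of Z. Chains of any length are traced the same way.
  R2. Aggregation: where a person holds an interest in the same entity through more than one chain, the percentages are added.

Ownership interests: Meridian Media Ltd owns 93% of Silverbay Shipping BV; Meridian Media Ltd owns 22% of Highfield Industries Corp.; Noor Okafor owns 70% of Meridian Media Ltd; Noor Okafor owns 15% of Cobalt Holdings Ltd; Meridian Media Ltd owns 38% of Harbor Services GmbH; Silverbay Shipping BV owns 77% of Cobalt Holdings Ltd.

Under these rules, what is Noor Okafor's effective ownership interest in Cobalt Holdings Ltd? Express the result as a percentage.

Chain via Meridian Media Ltd → Silverbay Shipping BV (R1): 70% × 93% × 77% = 50.127% of Cobalt Holdings Ltd.
Direct interest in Cobalt Holdings Ltd: 15%.
Aggregating (R2): 50.127% + 15% = 65.127%.

65.127%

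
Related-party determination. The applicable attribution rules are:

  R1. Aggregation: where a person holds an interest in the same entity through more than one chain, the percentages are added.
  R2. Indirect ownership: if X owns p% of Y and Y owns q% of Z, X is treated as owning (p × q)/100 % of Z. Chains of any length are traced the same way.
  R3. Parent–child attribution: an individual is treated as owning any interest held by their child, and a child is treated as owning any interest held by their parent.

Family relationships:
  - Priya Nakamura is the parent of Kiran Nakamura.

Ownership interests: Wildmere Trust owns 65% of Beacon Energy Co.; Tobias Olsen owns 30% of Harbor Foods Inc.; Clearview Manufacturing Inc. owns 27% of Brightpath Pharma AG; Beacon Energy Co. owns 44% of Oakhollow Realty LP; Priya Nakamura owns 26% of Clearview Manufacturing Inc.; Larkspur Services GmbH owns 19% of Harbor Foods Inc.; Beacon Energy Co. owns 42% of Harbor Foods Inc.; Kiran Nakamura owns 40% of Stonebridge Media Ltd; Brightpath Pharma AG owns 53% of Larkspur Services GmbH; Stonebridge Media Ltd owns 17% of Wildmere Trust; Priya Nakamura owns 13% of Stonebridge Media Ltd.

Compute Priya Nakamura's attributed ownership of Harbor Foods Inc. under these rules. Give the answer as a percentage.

3.166644%

By parent–child attribution (R3), Priya Nakamura is treated as also owning Kiran Nakamura's interest in Stonebridge Media Ltd, giving 13% + 40% = 53%.
Chain via Stonebridge Media Ltd → Wildmere Trust → Beacon Energy Co. (R2): 53% × 17% × 65% × 42% = 2.45973% of Harbor Foods Inc.
Chain via Clearview Manufacturing Inc. → Brightpath Pharma AG → Larkspur Services GmbH (R2): 26% × 27% × 53% × 19% = 0.706914% of Harbor Foods Inc.
Aggregating (R1): 2.45973% + 0.706914% = 3.166644%.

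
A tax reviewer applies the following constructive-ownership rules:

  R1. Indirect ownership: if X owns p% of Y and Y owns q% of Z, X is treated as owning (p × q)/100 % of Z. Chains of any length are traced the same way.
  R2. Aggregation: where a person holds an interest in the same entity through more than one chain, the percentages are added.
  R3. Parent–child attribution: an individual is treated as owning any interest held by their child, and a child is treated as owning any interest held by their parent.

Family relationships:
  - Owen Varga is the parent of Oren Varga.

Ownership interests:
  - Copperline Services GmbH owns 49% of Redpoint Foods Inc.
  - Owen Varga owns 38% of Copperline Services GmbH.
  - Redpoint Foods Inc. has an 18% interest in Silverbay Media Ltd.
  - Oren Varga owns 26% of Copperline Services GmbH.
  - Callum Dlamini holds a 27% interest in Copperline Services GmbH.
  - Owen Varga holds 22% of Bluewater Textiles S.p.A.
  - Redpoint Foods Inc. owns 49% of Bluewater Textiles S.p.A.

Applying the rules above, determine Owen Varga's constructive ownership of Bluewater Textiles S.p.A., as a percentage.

37.3664%

By parent–child attribution (R3), Owen Varga is treated as also owning Oren Varga's interest in Copperline Services GmbH, giving 38% + 26% = 64%.
Chain via Copperline Services GmbH → Redpoint Foods Inc. (R1): 64% × 49% × 49% = 15.3664% of Bluewater Textiles S.p.A.
Direct interest in Bluewater Textiles S.p.A: 22%.
Aggregating (R2): 15.3664% + 22% = 37.3664%.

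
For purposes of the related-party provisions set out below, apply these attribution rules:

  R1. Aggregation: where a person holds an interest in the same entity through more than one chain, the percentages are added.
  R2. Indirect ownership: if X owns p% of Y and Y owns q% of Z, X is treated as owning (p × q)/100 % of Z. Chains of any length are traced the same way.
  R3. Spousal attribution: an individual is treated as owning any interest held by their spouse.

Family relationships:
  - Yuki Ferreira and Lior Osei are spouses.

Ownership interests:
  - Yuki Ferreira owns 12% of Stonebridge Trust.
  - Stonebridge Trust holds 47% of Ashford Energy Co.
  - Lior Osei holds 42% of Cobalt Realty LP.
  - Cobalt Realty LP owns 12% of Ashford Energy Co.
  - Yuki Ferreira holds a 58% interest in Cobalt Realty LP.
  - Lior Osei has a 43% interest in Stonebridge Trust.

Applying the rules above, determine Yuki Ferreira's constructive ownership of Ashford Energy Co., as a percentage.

By spousal attribution (R3), Yuki Ferreira is treated as also owning Lior Osei's interest in Stonebridge Trust, giving 12% + 43% = 55%.
By spousal attribution (R3), Yuki Ferreira is treated as also owning Lior Osei's interest in Cobalt Realty LP, giving 58% + 42% = 100%.
Chain via Stonebridge Trust (R2): 55% × 47% = 25.85% of Ashford Energy Co.
Chain via Cobalt Realty LP (R2): 100% × 12% = 12% of Ashford Energy Co.
Aggregating (R1): 25.85% + 12% = 37.85%.

37.85%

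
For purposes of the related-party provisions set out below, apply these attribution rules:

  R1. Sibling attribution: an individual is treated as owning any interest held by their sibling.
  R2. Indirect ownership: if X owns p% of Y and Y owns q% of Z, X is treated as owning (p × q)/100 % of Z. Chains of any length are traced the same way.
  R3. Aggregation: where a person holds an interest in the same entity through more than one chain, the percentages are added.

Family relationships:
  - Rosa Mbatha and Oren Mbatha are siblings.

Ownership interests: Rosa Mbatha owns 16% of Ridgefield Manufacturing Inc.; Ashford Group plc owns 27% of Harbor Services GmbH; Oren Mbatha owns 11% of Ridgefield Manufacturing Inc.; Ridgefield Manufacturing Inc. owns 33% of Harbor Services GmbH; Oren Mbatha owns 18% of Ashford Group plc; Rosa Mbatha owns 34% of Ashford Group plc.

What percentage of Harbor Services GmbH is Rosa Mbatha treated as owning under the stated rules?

By sibling attribution (R1), Rosa Mbatha is treated as also owning Oren Mbatha's interest in Ashford Group plc, giving 34% + 18% = 52%.
By sibling attribution (R1), Rosa Mbatha is treated as also owning Oren Mbatha's interest in Ridgefield Manufacturing Inc, giving 16% + 11% = 27%.
Chain via Ashford Group plc (R2): 52% × 27% = 14.04% of Harbor Services GmbH.
Chain via Ridgefield Manufacturing Inc. (R2): 27% × 33% = 8.91% of Harbor Services GmbH.
Aggregating (R3): 14.04% + 8.91% = 22.95%.

22.95%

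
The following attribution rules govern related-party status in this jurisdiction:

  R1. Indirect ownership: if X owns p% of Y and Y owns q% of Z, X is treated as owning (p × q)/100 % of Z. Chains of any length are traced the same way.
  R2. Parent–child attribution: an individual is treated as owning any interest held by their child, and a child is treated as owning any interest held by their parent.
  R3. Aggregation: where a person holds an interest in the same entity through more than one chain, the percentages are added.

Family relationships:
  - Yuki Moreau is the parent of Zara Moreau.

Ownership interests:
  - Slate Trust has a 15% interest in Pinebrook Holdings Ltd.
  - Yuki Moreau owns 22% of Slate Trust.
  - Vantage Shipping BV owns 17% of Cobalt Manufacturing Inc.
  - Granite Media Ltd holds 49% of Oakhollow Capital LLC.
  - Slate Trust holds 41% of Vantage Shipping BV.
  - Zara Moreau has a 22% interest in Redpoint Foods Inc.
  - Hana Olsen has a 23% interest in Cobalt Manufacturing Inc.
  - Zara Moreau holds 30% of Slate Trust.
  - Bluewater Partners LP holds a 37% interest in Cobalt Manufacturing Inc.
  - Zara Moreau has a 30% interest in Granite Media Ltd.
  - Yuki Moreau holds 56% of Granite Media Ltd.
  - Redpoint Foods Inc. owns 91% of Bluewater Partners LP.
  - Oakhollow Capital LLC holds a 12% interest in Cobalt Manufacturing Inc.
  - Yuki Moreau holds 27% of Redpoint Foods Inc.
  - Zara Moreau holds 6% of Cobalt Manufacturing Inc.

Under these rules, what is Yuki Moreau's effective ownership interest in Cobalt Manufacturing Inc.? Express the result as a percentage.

31.1795%

By parent–child attribution (R2), Yuki Moreau is treated as also owning Zara Moreau's interest in Slate Trust, giving 22% + 30% = 52%.
By parent–child attribution (R2), Yuki Moreau is treated as also owning Zara Moreau's interest in Redpoint Foods Inc, giving 27% + 22% = 49%.
By parent–child attribution (R2), Yuki Moreau is treated as also owning Zara Moreau's interest in Granite Media Ltd, giving 56% + 30% = 86%.
By parent–child attribution (R2), Yuki Moreau is treated as owning Zara Moreau's 6% interest in Cobalt Manufacturing Inc.
Chain via Slate Trust → Vantage Shipping BV (R1): 52% × 41% × 17% = 3.6244% of Cobalt Manufacturing Inc.
Chain via Redpoint Foods Inc. → Bluewater Partners LP (R1): 49% × 91% × 37% = 16.4983% of Cobalt Manufacturing Inc.
Chain via Granite Media Ltd → Oakhollow Capital LLC (R1): 86% × 49% × 12% = 5.0568% of Cobalt Manufacturing Inc.
Direct interest in Cobalt Manufacturing Inc: 6%.
Aggregating (R3): 3.6244% + 16.4983% + 5.0568% + 6% = 31.1795%.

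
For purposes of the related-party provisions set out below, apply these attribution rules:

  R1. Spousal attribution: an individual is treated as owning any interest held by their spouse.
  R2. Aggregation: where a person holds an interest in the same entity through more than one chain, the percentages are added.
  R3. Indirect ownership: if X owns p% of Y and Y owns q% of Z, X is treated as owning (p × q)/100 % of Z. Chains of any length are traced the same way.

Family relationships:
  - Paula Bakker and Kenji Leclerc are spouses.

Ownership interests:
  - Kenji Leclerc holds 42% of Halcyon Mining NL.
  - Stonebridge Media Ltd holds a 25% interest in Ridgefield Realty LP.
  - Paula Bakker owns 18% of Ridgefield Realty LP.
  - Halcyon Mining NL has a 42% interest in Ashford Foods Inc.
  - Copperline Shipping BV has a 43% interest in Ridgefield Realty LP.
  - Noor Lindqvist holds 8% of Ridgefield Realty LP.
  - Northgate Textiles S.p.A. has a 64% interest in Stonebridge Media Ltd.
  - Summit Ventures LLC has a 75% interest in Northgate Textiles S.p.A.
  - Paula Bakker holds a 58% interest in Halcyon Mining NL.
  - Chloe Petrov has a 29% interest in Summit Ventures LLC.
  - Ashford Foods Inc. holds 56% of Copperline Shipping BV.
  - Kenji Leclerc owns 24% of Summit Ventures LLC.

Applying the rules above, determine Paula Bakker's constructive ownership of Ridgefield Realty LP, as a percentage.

30.9936%

By spousal attribution (R1), Paula Bakker is treated as also owning Kenji Leclerc's interest in Halcyon Mining NL, giving 58% + 42% = 100%.
By spousal attribution (R1), Paula Bakker is treated as owning Kenji Leclerc's 24% interest in Summit Ventures LLC.
Chain via Halcyon Mining NL → Ashford Foods Inc. → Copperline Shipping BV (R3): 100% × 42% × 56% × 43% = 10.1136% of Ridgefield Realty LP.
Direct interest in Ridgefield Realty LP: 18%.
Chain via Summit Ventures LLC → Northgate Textiles S.p.A. → Stonebridge Media Ltd (R3): 24% × 75% × 64% × 25% = 2.88% of Ridgefield Realty LP.
Aggregating (R2): 10.1136% + 18% + 2.88% = 30.9936%.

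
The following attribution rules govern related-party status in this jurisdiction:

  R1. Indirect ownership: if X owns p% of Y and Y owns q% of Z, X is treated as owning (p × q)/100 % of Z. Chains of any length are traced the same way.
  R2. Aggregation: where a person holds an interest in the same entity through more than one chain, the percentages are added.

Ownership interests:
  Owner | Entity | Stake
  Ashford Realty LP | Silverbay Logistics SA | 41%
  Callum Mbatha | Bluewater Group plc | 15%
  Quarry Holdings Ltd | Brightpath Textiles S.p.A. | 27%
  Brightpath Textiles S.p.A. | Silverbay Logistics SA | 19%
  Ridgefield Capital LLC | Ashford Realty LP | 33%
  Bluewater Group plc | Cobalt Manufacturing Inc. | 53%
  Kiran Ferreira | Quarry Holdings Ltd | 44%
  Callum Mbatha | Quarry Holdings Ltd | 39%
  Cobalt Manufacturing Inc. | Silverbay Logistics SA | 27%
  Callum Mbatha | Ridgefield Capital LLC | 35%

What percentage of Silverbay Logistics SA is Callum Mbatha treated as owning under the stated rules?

Chain via Quarry Holdings Ltd → Brightpath Textiles S.p.A. (R1): 39% × 27% × 19% = 2.0007% of Silverbay Logistics SA.
Chain via Bluewater Group plc → Cobalt Manufacturing Inc. (R1): 15% × 53% × 27% = 2.1465% of Silverbay Logistics SA.
Chain via Ridgefield Capital LLC → Ashford Realty LP (R1): 35% × 33% × 41% = 4.7355% of Silverbay Logistics SA.
Aggregating (R2): 2.0007% + 2.1465% + 4.7355% = 8.8827%.

8.8827%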